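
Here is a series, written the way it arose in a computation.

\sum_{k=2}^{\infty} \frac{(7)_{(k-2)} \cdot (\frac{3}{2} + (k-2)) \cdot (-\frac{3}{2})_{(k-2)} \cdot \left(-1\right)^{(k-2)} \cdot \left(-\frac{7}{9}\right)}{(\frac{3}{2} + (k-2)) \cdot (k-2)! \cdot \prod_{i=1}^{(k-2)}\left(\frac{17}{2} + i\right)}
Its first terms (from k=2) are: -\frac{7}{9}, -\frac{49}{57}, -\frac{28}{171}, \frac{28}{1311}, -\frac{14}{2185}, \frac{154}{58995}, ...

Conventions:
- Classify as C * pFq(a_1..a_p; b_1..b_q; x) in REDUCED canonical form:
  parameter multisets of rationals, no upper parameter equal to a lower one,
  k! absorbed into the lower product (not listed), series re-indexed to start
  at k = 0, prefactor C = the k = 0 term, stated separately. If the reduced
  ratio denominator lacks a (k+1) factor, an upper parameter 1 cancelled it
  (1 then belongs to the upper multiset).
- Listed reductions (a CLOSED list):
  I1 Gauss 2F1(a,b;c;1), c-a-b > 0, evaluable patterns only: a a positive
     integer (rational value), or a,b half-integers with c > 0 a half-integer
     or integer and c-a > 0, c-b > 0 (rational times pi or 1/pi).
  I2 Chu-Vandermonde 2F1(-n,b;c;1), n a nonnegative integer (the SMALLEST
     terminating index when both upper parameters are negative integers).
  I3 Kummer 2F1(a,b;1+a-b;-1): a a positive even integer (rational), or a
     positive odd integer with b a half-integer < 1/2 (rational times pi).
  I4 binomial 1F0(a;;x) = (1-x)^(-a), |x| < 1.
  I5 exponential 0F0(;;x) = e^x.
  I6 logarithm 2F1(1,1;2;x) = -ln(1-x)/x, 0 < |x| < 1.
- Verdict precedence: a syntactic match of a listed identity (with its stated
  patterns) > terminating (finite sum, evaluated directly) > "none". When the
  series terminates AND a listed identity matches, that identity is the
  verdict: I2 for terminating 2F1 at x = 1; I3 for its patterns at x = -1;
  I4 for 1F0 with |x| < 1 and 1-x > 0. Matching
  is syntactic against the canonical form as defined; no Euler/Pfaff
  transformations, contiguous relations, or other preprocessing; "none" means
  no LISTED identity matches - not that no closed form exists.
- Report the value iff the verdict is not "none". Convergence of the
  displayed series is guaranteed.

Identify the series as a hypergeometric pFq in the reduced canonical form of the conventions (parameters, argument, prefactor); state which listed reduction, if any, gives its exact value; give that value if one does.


With C = -\frac{7}{9}: the canonical form is 2F1(-\frac{3}{2}, 7; \frac{19}{2}; -1). Verdict at x = -1: the Kummer evaluation I3 matches (x = -1; c = \frac{19}{2} equals 1+a-b for upper {-\frac{3}{2}, 7}: listed pattern). Hence: \left(-\frac{595595}{1048576}\right) \cdot \pi.

Key step: from the first term -\frac{7}{9}: the factor k + 3/2 cancels (top and bottom), leaving C = -7/9, x = -1.
Step ratio: r(k) = -1 * (k-\frac{3}{2}) (k+7) / [(k+\frac{19}{2}) (k+1)] ; factor over Q: parameters, x = -1, and C = -\frac{7}{9}.


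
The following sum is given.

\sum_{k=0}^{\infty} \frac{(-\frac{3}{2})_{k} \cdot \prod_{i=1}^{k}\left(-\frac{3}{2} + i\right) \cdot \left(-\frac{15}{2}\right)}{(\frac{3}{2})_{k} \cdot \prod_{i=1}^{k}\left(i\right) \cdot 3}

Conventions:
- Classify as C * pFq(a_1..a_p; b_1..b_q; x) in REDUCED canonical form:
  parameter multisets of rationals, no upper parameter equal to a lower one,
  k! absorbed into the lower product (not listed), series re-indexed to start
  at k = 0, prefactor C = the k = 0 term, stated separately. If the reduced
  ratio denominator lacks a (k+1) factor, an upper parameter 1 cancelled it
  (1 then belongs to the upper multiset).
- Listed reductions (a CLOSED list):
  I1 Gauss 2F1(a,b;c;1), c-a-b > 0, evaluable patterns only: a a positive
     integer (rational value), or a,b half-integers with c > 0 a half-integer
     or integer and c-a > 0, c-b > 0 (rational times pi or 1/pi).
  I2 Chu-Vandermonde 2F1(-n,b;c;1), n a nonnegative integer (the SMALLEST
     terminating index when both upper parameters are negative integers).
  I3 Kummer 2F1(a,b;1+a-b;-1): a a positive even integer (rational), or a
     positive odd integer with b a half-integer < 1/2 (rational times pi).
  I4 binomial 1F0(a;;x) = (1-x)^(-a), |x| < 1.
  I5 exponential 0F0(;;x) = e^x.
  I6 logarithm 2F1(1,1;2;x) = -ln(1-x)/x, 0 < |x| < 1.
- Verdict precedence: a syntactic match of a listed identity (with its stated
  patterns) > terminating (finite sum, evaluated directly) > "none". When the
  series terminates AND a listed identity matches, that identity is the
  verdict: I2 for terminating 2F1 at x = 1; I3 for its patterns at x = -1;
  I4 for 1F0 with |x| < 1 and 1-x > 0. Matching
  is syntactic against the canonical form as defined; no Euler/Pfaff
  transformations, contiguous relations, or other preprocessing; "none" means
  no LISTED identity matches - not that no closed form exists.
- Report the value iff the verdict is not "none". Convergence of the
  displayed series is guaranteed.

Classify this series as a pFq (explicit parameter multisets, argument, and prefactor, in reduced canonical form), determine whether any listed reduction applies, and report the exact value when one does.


At argument 1: a 2F1 with upper {-\frac{3}{2}, -\frac{1}{2}}, lower {\frac{3}{2}}, scaled by C = -\frac{5}{2}. Verdict: this is Gauss (I1, half-integer pattern) (x = 1; upper {-\frac{3}{2}, -\frac{1}{2}} half-integers, c = \frac{3}{2} in the evaluable pattern). Its exact value is \left(-\frac{75}{64}\right) \cdot \pi.

First insight: t_0 = -\frac{5}{2} here, and the product of the first k integers (C = -5/2, x = 1) is k!.
Term ratio: r(k) = 1 * (k-\frac{3}{2}) (k-\frac{1}{2}) / [(k+\frac{3}{2}) (k+1)] - rational in k, leading ratio 1; with t_0 = -\frac{5}{2}, classification follows.


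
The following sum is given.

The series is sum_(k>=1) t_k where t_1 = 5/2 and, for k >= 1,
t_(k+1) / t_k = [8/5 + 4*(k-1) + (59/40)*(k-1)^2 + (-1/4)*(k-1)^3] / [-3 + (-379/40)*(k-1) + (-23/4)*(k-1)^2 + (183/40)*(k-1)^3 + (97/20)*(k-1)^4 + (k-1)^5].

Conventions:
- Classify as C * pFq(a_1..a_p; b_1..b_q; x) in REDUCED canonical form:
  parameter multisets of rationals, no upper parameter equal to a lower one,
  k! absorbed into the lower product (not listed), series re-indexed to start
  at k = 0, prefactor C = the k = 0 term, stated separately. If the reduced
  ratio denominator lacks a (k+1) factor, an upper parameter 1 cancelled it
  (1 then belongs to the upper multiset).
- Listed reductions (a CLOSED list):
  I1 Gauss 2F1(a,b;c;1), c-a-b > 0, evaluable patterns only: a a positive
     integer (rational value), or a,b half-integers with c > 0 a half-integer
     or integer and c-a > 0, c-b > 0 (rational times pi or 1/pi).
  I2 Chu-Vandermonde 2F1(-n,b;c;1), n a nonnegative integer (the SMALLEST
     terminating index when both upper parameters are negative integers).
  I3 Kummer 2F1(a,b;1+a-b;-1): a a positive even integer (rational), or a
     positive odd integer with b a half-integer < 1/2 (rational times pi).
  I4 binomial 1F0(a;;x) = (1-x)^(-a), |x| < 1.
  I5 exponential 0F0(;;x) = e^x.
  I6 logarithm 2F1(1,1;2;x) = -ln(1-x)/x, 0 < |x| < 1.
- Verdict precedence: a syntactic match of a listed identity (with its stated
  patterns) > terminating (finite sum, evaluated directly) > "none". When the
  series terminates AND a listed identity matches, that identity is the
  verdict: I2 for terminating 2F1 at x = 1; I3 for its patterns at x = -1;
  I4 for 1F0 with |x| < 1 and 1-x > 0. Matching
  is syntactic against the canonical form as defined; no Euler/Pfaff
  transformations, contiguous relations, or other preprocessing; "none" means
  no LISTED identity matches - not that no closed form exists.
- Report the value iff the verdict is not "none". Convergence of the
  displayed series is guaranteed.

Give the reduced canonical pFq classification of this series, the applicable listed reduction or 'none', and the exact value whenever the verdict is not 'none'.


This is 5/2 * 1F2(-8; -5/4, 3; -1/4) in reduced canonical form. Verdict: terminating - no listed pattern fits, but -8 in the upper list cuts the series at k = 8; direct evaluation. Hence: 1957359865583/784963872000.

Structural cue: with t_0 = 5/2, cancel k + 1/2 from the displayed ratio first; then C = 5/2, x = -1/4.
Ratio: r(k) = (-1/4) * (k-8) / [(k-5/4) (k+3) (k+1)] ; factor over Q: parameters, x = (-1/4), and C = 5/2.


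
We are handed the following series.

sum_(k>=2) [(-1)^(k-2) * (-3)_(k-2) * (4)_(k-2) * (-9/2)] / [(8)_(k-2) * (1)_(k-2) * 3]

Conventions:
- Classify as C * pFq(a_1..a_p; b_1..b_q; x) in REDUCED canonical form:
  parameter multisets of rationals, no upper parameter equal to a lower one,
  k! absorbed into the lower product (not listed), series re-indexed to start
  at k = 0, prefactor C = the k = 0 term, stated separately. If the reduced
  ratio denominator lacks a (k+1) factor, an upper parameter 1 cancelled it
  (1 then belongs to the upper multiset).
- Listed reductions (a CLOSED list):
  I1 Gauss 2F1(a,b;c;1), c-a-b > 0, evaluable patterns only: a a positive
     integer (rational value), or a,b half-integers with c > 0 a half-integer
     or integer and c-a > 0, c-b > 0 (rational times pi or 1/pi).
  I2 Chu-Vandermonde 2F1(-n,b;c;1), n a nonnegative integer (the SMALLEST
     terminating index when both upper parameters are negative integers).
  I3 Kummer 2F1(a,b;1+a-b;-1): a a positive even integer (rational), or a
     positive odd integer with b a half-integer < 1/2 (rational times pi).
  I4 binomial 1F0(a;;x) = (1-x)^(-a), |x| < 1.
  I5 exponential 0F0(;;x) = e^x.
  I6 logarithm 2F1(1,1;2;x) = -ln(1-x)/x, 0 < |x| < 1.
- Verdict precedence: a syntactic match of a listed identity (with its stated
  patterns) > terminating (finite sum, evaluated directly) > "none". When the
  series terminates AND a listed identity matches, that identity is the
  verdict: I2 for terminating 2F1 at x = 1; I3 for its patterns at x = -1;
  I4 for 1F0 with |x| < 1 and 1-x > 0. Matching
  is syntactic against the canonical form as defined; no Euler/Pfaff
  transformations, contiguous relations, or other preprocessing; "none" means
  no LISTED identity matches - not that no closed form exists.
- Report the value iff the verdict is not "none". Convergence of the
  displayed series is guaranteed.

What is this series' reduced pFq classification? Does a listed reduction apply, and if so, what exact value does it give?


The tell: t_0 = -3/2 here, and (1)_k (C = -3/2) is k! itself.
Adjacent-term ratio: r(k) = (-1) * (k-3) (k+4) / [(k+8) (k+1)] - poly over poly, x = (-1) from leading terms; C = -3/2 at k = 0.

With C = -3/2: the canonical form is 2F1(-3, 4; 8; -1). Verdict: the Kummer evaluation I3 applies (x = -1; c = 8 equals 1+a-b for upper {-3, 4}: listed pattern). Hence: -21/4.


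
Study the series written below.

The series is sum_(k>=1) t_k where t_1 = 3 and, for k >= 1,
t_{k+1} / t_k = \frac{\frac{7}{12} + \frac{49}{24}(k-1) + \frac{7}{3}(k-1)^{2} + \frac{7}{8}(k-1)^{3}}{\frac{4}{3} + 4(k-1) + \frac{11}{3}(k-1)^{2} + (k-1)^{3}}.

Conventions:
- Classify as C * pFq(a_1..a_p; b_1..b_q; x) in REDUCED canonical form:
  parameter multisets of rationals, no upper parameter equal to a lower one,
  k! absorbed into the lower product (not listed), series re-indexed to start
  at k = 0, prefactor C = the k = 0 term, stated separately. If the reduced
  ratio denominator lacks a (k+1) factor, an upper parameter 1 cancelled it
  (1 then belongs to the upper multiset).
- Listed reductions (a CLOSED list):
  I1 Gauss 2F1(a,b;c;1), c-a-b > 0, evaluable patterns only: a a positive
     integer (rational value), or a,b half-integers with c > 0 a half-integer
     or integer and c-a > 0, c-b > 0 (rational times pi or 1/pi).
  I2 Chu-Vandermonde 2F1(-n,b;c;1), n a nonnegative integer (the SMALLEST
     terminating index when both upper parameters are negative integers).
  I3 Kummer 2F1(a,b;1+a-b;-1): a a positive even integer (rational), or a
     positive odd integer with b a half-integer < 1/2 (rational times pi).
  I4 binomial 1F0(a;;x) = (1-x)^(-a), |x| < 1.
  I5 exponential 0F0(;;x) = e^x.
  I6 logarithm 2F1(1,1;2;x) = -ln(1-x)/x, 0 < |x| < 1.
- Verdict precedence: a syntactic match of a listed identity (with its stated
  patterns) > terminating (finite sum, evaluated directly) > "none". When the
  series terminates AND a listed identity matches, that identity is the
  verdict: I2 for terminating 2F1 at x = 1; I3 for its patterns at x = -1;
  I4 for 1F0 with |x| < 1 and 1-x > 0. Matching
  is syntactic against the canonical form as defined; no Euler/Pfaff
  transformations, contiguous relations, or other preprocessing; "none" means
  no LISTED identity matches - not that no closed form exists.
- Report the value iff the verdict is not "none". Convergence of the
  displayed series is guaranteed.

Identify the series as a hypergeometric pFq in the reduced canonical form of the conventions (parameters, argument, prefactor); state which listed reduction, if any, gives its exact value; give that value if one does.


First insight: from the first term 3: the ratio is unreduced: k + 2/3 divides both sides (C = 3).
Term ratio: r(k) = \frac{7}{8} * (k+1) (k+1) / [(k+2) (k+1)] - poly over poly, x = \frac{7}{8} from leading terms; C = 3 at k = 0.

Canonical form: C = 3 times 2F1 with upper {1, 1}, lower {2}, x = \frac{7}{8}. Verdict at x = \frac{7}{8}: the I6 logarithm reduction matches (the logarithm: parameters (1,1;2), x = \frac{7}{8}). Hence: \left(-\frac{24}{7}\right) \cdot \ln\left(\frac{1}{8}\right).


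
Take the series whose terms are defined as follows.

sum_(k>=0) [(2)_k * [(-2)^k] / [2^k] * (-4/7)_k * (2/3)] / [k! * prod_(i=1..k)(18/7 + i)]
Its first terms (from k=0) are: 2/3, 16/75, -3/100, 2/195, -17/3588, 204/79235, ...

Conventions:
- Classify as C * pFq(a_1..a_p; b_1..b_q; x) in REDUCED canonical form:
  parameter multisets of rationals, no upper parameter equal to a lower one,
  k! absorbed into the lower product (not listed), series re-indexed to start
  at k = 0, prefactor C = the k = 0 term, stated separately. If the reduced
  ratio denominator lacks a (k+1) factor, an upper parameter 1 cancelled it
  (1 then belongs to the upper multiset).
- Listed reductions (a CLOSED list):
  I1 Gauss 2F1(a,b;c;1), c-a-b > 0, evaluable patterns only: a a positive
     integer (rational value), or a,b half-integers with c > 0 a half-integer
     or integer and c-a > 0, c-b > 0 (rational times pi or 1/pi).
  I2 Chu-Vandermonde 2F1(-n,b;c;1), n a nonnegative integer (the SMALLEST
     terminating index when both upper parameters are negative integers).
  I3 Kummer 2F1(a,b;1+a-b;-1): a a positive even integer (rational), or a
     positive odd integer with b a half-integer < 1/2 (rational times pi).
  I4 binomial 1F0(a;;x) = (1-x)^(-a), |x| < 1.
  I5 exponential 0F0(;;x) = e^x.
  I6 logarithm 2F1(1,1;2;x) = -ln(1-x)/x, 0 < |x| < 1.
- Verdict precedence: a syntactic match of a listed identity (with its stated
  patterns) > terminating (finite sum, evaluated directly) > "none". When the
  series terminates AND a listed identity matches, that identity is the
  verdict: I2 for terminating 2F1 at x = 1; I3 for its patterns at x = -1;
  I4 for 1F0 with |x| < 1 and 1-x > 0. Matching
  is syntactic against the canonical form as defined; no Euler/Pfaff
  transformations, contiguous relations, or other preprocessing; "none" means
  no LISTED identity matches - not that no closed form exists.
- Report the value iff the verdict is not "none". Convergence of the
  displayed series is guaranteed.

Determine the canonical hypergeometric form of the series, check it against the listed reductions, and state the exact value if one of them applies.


This is 2/3 * 2F1(-4/7, 2; 25/7; -1) in reduced canonical form. Verdict: Kummer's theorem (I3) applies (x = -1; c = 25/7 equals 1+a-b for upper {-4/7, 2}: listed pattern). Sum: 6/7.

Key step: t_0 being 2/3, the lower running product (prefactor 2/3) is a rising factorial.
Step ratio: r(k) = (-1) * (k-4/7) (k+2) / [(k+25/7) (k+1)] - poly over poly, x = (-1) from leading terms; C = 2/3 at k = 0.


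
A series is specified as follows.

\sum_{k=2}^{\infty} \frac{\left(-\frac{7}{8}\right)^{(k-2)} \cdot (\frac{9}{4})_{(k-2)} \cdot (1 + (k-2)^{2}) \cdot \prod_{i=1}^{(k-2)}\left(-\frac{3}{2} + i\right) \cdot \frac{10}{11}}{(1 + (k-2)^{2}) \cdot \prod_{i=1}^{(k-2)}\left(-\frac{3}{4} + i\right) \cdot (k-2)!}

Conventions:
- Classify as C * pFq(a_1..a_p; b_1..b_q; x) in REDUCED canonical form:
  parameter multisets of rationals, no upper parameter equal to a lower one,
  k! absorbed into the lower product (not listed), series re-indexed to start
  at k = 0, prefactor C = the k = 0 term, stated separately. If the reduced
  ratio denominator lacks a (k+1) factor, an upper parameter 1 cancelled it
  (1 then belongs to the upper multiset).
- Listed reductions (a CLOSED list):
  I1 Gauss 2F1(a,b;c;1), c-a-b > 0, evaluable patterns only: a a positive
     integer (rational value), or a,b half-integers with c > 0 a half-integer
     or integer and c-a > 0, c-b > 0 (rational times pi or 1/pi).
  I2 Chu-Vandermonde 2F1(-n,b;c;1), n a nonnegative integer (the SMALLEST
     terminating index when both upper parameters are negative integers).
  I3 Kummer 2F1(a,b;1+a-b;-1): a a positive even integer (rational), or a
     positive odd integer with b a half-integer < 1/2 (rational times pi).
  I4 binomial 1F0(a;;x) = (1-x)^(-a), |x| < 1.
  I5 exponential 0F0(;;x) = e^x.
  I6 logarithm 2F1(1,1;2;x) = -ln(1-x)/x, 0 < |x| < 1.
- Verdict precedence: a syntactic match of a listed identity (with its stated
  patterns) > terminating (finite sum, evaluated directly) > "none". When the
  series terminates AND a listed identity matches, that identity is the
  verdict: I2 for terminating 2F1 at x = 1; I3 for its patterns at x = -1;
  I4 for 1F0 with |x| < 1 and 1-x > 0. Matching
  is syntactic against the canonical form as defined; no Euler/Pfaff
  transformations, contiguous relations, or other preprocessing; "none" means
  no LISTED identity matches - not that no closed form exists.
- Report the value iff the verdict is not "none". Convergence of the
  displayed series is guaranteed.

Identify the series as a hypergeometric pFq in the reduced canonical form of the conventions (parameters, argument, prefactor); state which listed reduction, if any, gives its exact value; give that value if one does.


Reduced: x = -\frac{7}{8}, 2F1, upper = {-\frac{1}{2}, \frac{9}{4}}, lower = {\frac{1}{4}}, C = \frac{10}{11}. Verdict: none. Every listed pattern misses the 2F1 form at -\frac{7}{8}, upper {-\frac{1}{2}, \frac{9}{4}}.

Structural cue: from the first term \frac{10}{11}: the lower running product (C = 10/11, x = -7/8) is a rising factorial.
Adjacent-term ratio: r(k) = -\frac{7}{8} * (k-\frac{1}{2}) (k+\frac{9}{4}) / [(k+\frac{1}{4}) (k+1)] ; factor over Q: parameters, x = -\frac{7}{8}, and C = \frac{10}{11}.


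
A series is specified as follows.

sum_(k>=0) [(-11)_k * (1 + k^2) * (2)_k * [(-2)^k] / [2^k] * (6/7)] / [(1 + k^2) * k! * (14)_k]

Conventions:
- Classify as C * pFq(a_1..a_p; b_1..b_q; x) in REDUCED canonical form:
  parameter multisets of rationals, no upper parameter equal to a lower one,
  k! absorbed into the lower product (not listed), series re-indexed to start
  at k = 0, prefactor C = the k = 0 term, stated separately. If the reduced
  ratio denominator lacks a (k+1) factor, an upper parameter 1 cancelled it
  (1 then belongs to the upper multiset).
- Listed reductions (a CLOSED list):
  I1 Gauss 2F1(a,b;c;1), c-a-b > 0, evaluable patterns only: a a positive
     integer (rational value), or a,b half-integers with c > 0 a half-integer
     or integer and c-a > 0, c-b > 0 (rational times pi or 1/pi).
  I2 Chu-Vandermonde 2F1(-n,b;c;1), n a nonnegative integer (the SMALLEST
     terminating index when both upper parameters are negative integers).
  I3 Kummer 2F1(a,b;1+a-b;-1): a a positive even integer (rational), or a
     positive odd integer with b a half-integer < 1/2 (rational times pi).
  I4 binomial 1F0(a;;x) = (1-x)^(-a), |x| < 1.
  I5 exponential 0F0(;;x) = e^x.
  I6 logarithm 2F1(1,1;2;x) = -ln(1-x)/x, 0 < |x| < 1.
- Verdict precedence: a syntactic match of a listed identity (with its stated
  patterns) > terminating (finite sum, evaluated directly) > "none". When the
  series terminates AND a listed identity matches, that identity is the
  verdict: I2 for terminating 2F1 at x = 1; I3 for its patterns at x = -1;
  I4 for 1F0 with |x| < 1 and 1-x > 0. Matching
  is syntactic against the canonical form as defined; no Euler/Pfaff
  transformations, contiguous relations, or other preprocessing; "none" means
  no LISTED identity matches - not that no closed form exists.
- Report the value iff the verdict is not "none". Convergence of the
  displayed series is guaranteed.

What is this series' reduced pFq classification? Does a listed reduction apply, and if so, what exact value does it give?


Reduced: x = -1, 2F1, upper = {-11, 2}, lower = {14}, C = 6/7. Verdict: this is the Kummer evaluation I3 (x = -1; c = 14 equals 1+a-b for upper {-11, 2}: listed pattern). Its exact value is 39/7.

Structural cue: from the first term 6/7: k^2 + 1 divides numerator and denominator alike; C = 6/7, x = -1 after cancelling.
Ratio: r(k) = (-1) * (k-11) (k+2) / [(k+14) (k+1)] - rational in k, leading ratio (-1); with t_0 = 6/7, classification follows.


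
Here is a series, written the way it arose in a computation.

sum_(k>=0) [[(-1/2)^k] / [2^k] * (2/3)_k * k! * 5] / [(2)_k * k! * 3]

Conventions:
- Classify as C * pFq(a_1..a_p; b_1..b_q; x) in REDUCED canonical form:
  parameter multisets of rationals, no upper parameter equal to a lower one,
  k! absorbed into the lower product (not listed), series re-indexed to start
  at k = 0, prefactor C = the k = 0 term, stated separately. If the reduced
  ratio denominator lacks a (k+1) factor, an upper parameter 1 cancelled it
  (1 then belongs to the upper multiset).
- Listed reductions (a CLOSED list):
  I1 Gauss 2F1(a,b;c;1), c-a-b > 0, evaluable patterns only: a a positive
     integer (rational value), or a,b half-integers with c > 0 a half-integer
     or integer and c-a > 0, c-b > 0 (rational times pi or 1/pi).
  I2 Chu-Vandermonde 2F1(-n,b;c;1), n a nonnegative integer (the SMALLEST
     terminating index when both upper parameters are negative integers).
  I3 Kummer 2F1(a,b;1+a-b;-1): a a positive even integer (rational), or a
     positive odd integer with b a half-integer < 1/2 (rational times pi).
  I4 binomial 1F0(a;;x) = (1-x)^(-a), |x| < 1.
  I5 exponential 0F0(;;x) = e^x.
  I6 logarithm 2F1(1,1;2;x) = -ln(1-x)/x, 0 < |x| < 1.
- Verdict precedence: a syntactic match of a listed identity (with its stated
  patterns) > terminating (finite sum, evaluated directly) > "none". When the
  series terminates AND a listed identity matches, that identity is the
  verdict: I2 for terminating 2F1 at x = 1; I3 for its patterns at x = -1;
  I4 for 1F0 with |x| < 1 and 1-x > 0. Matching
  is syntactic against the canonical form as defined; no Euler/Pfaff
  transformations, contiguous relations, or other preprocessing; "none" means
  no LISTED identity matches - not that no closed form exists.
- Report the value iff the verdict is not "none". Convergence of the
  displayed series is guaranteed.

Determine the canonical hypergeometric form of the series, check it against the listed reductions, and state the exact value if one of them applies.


First insight: x = (-1/4) and the two k-th powers (C = 5/3) combine into one argument.
Ratio: r(k) = (-1/4) * (k+2/3) (k+1) / [(k+2) (k+1)] - poly over poly, x = (-1/4) from leading terms; C = 5/3 at k = 0.

x = -1/4 here; the reduced form reads 2F1, upper {2/3, 1}, lower {2}, C = 5/3. Verdict: none (x = -1/4): each listed identity misses the multisets {2/3, 1} ; {2}.


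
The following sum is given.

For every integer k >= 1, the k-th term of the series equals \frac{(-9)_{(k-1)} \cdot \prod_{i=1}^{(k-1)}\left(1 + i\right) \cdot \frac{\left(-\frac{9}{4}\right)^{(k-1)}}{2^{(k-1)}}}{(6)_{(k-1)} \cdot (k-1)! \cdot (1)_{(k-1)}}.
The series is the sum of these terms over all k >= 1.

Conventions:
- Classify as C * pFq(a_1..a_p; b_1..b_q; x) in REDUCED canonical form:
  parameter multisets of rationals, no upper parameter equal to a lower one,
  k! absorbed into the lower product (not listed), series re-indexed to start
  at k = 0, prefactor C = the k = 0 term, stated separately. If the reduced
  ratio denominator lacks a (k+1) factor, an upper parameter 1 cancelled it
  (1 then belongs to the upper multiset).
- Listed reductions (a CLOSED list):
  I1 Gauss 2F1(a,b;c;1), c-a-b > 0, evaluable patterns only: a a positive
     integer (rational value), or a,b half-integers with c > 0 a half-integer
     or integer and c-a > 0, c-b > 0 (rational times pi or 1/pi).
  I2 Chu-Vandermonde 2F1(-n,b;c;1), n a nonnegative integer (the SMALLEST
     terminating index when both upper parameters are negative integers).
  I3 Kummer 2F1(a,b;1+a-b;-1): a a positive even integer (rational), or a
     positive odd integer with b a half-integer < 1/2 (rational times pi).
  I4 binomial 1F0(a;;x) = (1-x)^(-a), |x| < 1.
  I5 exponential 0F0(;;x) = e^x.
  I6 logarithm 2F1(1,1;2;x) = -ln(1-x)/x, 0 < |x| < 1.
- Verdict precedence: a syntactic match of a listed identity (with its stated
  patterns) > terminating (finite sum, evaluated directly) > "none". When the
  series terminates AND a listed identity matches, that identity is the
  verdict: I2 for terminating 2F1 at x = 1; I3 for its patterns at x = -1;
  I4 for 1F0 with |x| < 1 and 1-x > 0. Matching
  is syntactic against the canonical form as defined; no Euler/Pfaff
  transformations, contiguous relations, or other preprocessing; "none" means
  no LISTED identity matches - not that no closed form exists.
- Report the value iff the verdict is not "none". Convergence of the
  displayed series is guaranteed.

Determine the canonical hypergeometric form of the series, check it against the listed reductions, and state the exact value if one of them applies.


Reduced: x = -\frac{9}{8}, 2F2, upper = {-9, 2}, lower = {1, 6}, C = 1. Verdict: terminating - upper -9 stops the sum at k = 9; the 10 terms are added exactly. Its exact value is \frac{5679380124972949}{601896716861440}.

Key observation: t_0 being 1, the two k-th powers (C = 1, x = -9/8) combine into one argument.
Ratio: r(k) = -\frac{9}{8} * (k-9) (k+2) / [(k+1) (k+6) (k+1)] ; factor over Q: parameters, x = -\frac{9}{8}, and C = 1.


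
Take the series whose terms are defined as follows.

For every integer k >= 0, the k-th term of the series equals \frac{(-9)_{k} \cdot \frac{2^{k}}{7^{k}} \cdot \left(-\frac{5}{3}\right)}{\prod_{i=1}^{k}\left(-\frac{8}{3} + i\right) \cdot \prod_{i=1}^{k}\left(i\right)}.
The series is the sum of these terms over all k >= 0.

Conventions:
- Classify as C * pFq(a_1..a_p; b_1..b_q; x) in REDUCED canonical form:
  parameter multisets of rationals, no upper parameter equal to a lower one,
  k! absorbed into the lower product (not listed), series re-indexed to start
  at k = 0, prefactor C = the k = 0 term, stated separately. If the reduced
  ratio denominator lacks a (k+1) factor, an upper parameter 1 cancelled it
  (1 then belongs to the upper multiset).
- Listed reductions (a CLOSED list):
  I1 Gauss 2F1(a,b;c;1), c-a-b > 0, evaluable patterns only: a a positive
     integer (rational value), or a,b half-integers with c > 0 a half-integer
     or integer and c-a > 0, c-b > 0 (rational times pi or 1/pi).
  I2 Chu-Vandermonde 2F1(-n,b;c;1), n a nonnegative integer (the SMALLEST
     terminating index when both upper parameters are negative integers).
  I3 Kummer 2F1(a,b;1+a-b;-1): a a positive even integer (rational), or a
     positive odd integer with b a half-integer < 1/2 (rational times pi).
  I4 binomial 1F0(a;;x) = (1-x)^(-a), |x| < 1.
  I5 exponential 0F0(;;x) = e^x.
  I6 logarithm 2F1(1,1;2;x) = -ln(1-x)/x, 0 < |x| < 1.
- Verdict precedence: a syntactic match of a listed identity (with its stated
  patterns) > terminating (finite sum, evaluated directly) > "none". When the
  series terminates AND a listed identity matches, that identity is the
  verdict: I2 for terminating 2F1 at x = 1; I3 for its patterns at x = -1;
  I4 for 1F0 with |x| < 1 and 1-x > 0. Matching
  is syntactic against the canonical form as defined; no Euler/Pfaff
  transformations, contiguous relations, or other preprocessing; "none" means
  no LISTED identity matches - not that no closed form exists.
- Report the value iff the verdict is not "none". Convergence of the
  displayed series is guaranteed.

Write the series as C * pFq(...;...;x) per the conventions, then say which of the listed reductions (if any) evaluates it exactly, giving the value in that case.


Canonical form: C = -\frac{5}{3} times 1F1 with upper {-9}, lower {-\frac{5}{3}}, x = \frac{2}{7}. Verdict: terminating - upper parameter -9 makes this a finite sum (last index 9), evaluated exactly. Exact value: -\frac{2444819291224}{1046570797545}.

The tell: t_0 = -\frac{5}{3} here, and the product of the first k integers (prefactor -5/3) is k!.
Adjacent-term ratio: r(k) = \frac{2}{7} * (k-9) / [(k-\frac{5}{3}) (k+1)] - poly over poly, x = \frac{2}{7} from leading terms; C = -\frac{5}{3} at k = 0.


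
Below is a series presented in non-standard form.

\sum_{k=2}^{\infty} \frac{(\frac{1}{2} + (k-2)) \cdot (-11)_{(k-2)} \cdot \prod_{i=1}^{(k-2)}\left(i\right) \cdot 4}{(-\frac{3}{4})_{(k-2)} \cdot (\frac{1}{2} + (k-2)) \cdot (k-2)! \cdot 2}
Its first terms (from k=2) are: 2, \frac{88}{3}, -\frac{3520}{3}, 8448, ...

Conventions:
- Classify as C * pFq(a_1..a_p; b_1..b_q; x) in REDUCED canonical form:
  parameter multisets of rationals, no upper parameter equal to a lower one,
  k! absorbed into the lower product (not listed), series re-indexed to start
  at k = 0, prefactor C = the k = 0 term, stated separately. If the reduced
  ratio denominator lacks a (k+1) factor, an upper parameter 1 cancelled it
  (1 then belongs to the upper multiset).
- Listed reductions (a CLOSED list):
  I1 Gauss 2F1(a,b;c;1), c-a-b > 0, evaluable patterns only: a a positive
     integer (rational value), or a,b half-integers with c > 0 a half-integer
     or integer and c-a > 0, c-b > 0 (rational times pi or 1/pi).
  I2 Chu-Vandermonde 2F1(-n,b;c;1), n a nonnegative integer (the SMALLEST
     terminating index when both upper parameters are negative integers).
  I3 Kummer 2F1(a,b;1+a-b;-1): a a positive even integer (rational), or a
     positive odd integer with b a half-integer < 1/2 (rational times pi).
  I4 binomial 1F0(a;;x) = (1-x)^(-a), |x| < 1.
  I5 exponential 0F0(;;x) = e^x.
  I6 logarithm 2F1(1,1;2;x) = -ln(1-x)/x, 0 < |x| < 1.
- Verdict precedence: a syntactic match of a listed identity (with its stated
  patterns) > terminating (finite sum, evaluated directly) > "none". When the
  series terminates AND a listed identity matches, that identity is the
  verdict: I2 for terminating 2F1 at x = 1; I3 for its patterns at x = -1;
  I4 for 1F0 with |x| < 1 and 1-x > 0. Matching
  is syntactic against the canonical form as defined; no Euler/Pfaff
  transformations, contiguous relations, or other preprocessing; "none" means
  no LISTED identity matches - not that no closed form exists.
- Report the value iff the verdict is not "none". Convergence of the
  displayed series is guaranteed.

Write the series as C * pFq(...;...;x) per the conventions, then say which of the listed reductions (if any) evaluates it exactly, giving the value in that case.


x = 1 here; the reduced form reads 2F1, upper {-11, 1}, lower {-\frac{3}{4}}, C = 2. Verdict: Chu-Vandermonde (I2) matches (terminating 2F1 at x = 1 with n = 11, b = 1, c = -\frac{3}{4}). Hence: -\frac{14}{37}.

First insight: t_0 = 2 here, and the constant factors (C = 2, x = 1) combine into one prefactor.
Step ratio: r(k) = 1 * (k-11) (k+1) / [(k-\frac{3}{4}) (k+1)] - rational; roots negated = parameters, x = 1, C = 2.


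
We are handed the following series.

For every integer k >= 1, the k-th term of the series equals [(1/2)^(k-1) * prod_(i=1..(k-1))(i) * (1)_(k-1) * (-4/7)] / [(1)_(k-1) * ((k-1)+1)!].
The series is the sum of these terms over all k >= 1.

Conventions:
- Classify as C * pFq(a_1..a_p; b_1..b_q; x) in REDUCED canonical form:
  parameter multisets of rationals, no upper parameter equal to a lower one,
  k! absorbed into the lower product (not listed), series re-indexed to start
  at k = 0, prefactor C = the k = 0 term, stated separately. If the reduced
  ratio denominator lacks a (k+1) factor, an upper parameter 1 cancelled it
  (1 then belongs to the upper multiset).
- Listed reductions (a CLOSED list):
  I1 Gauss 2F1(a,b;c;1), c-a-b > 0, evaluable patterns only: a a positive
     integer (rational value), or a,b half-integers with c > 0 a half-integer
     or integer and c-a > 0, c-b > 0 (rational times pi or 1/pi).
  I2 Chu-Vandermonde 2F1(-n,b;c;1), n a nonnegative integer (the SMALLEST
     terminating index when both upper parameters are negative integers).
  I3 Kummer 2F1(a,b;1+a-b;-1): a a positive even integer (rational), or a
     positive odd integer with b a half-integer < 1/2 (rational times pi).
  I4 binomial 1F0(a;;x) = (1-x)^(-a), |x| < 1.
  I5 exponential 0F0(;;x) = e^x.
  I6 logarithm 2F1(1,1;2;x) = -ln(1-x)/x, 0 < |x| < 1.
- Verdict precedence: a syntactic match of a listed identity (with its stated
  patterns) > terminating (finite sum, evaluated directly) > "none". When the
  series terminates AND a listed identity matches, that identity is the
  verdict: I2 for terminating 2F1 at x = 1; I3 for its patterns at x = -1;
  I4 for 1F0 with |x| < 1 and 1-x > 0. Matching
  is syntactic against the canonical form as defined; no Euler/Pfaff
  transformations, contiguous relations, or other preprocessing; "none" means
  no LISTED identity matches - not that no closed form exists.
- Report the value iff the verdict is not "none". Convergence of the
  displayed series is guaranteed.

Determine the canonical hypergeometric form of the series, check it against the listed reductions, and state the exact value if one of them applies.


The series (x = 1/2) is 2F1: upper {1, 1}, lower {2}, prefactor -4/7. Verdict at x = 1/2: the I6 logarithm reduction matches (the logarithm: parameters (1,1;2), x = 1/2). Hence: (8/7) * ln(1/2).

Structural cue: x = (1/2) and (1)_k (C = -4/7, x = 1/2) is k! itself.
Adjacent-term ratio: r(k) = (1/2) * (k+1) (k+1) / [(k+2) (k+1)] - poly over poly, x = (1/2) from leading terms; C = -4/7 at k = 0.


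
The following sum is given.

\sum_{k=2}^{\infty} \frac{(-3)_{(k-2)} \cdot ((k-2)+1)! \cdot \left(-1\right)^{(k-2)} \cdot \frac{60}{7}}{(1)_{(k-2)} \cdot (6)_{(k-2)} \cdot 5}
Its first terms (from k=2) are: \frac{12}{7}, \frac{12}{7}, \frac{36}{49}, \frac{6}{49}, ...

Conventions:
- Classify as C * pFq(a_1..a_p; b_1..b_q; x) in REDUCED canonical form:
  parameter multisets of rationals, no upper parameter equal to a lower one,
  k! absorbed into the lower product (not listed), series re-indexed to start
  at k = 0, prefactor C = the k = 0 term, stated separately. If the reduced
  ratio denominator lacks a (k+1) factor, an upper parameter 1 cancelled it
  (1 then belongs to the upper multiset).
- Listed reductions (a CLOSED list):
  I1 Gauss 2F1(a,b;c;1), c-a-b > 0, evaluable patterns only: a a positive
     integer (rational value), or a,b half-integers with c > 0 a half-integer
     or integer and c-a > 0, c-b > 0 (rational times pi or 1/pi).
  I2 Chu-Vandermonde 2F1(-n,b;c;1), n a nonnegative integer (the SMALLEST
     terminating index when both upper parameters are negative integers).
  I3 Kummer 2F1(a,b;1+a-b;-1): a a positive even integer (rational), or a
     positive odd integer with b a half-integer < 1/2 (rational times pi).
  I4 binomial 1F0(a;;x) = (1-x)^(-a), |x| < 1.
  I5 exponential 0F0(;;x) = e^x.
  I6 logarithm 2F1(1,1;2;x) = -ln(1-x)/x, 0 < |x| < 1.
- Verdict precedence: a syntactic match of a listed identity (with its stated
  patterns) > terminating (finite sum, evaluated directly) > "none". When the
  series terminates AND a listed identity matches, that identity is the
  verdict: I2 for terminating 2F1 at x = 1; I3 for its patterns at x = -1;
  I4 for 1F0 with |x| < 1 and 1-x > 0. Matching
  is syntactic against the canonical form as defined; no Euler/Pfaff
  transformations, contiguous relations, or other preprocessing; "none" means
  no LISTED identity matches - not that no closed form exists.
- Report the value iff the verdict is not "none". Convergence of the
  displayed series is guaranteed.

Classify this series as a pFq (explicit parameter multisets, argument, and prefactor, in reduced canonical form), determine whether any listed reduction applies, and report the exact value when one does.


This is \frac{12}{7} * 2F1(-3, 2; 6; -1) in reduced canonical form. Verdict (x = -1): Kummer's theorem (I3) applies (x = -1; c = 6 equals 1+a-b for upper {-3, 2}: listed pattern). Sum: \frac{30}{7}.

Key step: t_0 being \frac{12}{7}, (1)_k (C = 12/7, x = -1) is k! itself.
Ratio: r(k) = -1 * (k-3) (k+2) / [(k+6) (k+1)] - rational in k. x = -1; t_0 = \frac{12}{7}; negate the roots.


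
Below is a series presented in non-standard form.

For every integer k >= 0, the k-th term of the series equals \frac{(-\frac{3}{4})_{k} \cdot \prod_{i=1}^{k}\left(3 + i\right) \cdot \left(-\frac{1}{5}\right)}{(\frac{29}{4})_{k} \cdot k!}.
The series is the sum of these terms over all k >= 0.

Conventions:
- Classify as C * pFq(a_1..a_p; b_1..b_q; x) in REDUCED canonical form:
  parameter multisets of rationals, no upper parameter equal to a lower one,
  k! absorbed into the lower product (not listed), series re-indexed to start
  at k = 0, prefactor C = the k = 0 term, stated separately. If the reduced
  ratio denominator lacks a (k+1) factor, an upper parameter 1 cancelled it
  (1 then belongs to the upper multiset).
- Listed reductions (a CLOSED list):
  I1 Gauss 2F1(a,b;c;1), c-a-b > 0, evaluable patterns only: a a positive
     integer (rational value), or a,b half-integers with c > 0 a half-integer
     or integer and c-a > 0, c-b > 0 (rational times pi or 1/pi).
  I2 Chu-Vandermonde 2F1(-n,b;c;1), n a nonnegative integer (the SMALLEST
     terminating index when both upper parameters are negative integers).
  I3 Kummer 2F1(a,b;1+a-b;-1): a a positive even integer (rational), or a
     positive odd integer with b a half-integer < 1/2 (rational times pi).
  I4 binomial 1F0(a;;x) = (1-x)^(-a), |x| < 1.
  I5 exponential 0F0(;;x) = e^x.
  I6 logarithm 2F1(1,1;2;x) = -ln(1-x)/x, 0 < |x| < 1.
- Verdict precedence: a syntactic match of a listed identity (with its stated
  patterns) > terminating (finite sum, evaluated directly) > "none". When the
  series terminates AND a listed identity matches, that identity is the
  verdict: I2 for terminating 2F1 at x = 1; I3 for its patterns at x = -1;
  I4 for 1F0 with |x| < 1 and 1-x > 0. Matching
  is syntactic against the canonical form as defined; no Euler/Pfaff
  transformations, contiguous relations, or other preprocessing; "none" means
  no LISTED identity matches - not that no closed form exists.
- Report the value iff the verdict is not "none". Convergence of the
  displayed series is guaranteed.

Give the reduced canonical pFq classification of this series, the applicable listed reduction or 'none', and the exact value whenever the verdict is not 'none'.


Key observation: from the first term -\frac{1}{5}: the running product (C = -1/5, x = 1) telescopes to a rising factorial.
Ratio: r(k) = 1 * (k-\frac{3}{4}) (k+4) / [(k+\frac{29}{4}) (k+1)] - rational in k. x = 1; t_0 = -\frac{1}{5}; negate the roots.

Classification (C = -\frac{1}{5}): 2F1 with upper {-\frac{3}{4}, 4}, lower {\frac{29}{4}}, argument x = 1. Verdict at x = 1: Gauss's theorem (I1) matches (x = 1: the Gamma ratio telescopes since c-a-b = 4 > 0 and a = 4 in Z>0). Exact value: -\frac{221}{2048}.


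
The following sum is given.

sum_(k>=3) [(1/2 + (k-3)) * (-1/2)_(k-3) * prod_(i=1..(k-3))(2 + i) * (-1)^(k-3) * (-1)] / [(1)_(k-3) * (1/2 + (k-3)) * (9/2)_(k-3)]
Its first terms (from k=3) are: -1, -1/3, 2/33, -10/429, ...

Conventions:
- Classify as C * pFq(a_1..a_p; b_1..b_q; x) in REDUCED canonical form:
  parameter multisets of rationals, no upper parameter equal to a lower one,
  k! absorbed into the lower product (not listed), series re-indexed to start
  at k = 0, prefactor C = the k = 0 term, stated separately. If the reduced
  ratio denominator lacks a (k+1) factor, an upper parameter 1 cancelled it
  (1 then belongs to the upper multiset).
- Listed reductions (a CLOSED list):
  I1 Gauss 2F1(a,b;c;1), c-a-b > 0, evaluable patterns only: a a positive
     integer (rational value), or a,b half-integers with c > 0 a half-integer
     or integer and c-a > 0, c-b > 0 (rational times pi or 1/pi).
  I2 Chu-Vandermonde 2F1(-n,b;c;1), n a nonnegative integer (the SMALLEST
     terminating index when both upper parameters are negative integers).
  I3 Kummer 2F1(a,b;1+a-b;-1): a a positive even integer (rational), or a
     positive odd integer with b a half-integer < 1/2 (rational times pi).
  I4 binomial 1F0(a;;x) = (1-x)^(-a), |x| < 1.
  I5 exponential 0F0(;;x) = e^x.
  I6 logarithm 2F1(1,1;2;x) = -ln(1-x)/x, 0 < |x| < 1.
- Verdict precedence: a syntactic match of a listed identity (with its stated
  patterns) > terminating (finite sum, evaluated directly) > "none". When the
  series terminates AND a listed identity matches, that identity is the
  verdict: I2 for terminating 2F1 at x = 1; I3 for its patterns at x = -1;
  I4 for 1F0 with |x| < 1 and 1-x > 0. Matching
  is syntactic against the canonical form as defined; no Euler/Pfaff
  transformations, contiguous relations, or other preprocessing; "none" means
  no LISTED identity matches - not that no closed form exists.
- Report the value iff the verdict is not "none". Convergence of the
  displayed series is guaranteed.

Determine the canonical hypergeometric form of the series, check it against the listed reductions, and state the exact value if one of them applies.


Prefactor -1, argument -1: 2F1 with upper {-1/2, 3} over lower {9/2}. Verdict at x = -1: Kummer's theorem (I3) matches (x = -1; c = 9/2 equals 1+a-b for upper {-1/2, 3}: listed pattern). Value: (-105/256) * pi.

Key step: from the first term -1: (1)_k (prefactor -1) is k! itself.
Ratio: r(k) = (-1) * (k-1/2) (k+3) / [(k+9/2) (k+1)] ; factor over Q: parameters, x = (-1), and C = -1.
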